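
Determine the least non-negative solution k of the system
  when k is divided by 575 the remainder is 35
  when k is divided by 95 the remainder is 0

gcd(575, 95) = 5 and 5 | (0 − 35), so the pair is consistent; merging gives k ≡ 6935 (mod 10925), where 10925 = lcm(575, 95).
The solution is unique modulo lcm(575, 95) = 10925.

6935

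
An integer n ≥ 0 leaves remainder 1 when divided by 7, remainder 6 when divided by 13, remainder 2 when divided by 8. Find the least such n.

162

Combine the congruences pairwise.
From n ≡ 1 (mod 7) write n = 1 + 7t. Substituting into n ≡ 6 (mod 13) gives 7t ≡ 5 (mod 13), and since 7⁻¹ ≡ 2 (mod 13), t ≡ 10. Hence n ≡ 1 + 7·10 = 71 (mod 91).
From n ≡ 71 (mod 91) write n = 71 + 91t. Substituting into n ≡ 2 (mod 8) gives 91t ≡ 3 (mod 8), and since 3⁻¹ ≡ 3 (mod 8), t ≡ 1. Hence n ≡ 71 + 91·1 = 162 (mod 728).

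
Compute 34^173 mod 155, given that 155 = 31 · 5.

Mod 31: 34 ≡ 3; by Fermat, exponent reduces to 173 mod 30 = 23; 3^23 ≡ 11 (mod 31).
Mod 5: 34 ≡ 4; by Fermat, exponent reduces to 173 mod 4 = 1; 4^1 ≡ 4 (mod 5).
Combine by CRT: x ≡ 11 (mod 31), x ≡ 4 (mod 5) ⇒ x ≡ 104 (mod 155).

104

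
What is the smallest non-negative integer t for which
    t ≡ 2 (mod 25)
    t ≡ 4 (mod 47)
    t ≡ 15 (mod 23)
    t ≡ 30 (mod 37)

Combine the congruences pairwise.
From t ≡ 2 (mod 25) write t = 2 + 25s. Substituting into t ≡ 4 (mod 47) gives 25s ≡ 2 (mod 47), and since 25⁻¹ ≡ 32 (mod 47), s ≡ 17. Hence t ≡ 2 + 25·17 = 427 (mod 1175).
From t ≡ 427 (mod 1175) write t = 427 + 1175s. Substituting into t ≡ 15 (mod 23) gives 1175s ≡ 2 (mod 23), and since 2⁻¹ ≡ 12 (mod 23), s ≡ 1. Hence t ≡ 427 + 1175·1 = 1602 (mod 27025).
From t ≡ 1602 (mod 27025) write t = 1602 + 27025s. Substituting into t ≡ 30 (mod 37) gives 27025s ≡ 19 (mod 37), and since 15⁻¹ ≡ 5 (mod 37), s ≡ 21. Hence t ≡ 1602 + 27025·21 = 569127 (mod 999925).

569127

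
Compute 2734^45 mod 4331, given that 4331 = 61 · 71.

2246

Mod 61: 2734 ≡ 50; 50^45 ≡ 50 (mod 61).
Mod 71: 2734 ≡ 36; 36^45 ≡ 45 (mod 71).
Combine by CRT: x ≡ 50 (mod 61), x ≡ 45 (mod 71) ⇒ x ≡ 2246 (mod 4331).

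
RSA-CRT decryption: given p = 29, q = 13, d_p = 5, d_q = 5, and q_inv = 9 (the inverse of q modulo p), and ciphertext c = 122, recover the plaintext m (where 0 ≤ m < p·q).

m₁ = c^(d_p) mod p: c ≡ 6 (mod 29), and 6^5 mod 29 = 4.
m₂ = c^(d_q) mod q: c ≡ 5 (mod 13), and 5^5 mod 13 = 5.
h = q_inv·(m₁ − m₂) mod p = 9·(4 − 5) mod 29 = 20.
m = m₂ + h·q = 5 + 20·13 = 265.

265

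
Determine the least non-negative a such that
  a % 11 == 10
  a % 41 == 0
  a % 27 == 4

9184

The moduli are pairwise coprime; N = 11·41·27 = 12177.
N/11 = 1107; 1107 ≡ 7 (mod 11); 7·8 ≡ 1, so inverse 8.
N/41 = 297; 297 ≡ 10 (mod 41); 10·37 ≡ 1, so inverse 37.
N/27 = 451; 451 ≡ 19 (mod 27); 19·10 ≡ 1, so inverse 10.
a ≡ 10·1107·8 + 0·297·37 + 4·451·10 = 106600.
106600 mod 12177 = 9184.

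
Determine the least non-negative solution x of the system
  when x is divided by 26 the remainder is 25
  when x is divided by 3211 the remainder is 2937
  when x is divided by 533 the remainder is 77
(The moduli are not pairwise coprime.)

Combine the congruences pairwise.
gcd(26, 3211) = 13 and 13 | (2937 − 25), so the pair is consistent; merging gives x ≡ 2937 (mod 6422), where 6422 = lcm(26, 3211).
gcd(6422, 533) = 13 and 13 | (77 − 2937), so the pair is consistent; merging gives x ≡ 86423 (mod 263302), where 263302 = lcm(6422, 533).
The solution is unique modulo lcm(26, 3211, 533) = 263302.

86423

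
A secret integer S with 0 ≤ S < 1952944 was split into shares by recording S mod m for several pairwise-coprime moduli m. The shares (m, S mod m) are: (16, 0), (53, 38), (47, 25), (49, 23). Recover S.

129040

The moduli are pairwise coprime; N = 16·53·47·49 = 1952944.
N/16 = 122059; 122059 ≡ 11 (mod 16); 11·3 ≡ 1, so inverse 3.
N/53 = 36848; 36848 ≡ 13 (mod 53); 13·49 ≡ 1, so inverse 49.
N/47 = 41552; 41552 ≡ 4 (mod 47); 4·12 ≡ 1, so inverse 12.
N/49 = 39856; 39856 ≡ 19 (mod 49); 19·31 ≡ 1, so inverse 31.
S ≡ 0·122059·3 + 38·36848·49 + 25·41552·12 + 23·39856·31 = 109493904.
109493904 mod 1952944 = 129040.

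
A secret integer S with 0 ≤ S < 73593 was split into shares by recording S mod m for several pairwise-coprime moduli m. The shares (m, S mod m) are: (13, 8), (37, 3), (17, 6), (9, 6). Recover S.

From S ≡ 8 (mod 13) write S = 8 + 13t. Substituting into S ≡ 3 (mod 37) gives 13t ≡ 32 (mod 37), and since 13⁻¹ ≡ 20 (mod 37), t ≡ 11. Hence S ≡ 8 + 13·11 = 151 (mod 481).
From S ≡ 151 (mod 481) write S = 151 + 481t. Substituting into S ≡ 6 (mod 17) gives 481t ≡ 8 (mod 17), and since 5⁻¹ ≡ 7 (mod 17), t ≡ 5. Hence S ≡ 151 + 481·5 = 2556 (mod 8177).
From S ≡ 2556 (mod 8177) write S = 2556 + 8177t. Substituting into S ≡ 6 (mod 9) gives 8177t ≡ 6 (mod 9), and since 5⁻¹ ≡ 2 (mod 9), t ≡ 3. Hence S ≡ 2556 + 8177·3 = 27087 (mod 73593).

27087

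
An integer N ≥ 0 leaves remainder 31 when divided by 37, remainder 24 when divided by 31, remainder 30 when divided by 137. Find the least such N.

From N ≡ 31 (mod 37) write N = 31 + 37t. Substituting into N ≡ 24 (mod 31) gives 37t ≡ 24 (mod 31), and since 6⁻¹ ≡ 26 (mod 31), t ≡ 4. Hence N ≡ 31 + 37·4 = 179 (mod 1147).
From N ≡ 179 (mod 1147) write N = 179 + 1147t. Substituting into N ≡ 30 (mod 137) gives 1147t ≡ 125 (mod 137), and since 51⁻¹ ≡ 43 (mod 137), t ≡ 32. Hence N ≡ 179 + 1147·32 = 36883 (mod 157139).

36883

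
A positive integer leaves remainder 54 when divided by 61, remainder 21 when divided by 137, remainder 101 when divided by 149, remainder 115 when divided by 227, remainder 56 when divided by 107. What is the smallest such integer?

From n ≡ 54 (mod 61) write n = 54 + 61t. Substituting into n ≡ 21 (mod 137) gives 61t ≡ 104 (mod 137), and since 61⁻¹ ≡ 9 (mod 137), t ≡ 114. Hence n ≡ 54 + 61·114 = 7008 (mod 8357).
From n ≡ 7008 (mod 8357) write n = 7008 + 8357t. Substituting into n ≡ 101 (mod 149) gives 8357t ≡ 96 (mod 149), and since 13⁻¹ ≡ 23 (mod 149), t ≡ 122. Hence n ≡ 7008 + 8357·122 = 1026562 (mod 1245193).
From n ≡ 1026562 (mod 1245193) write n = 1026562 + 1245193t. Substituting into n ≡ 115 (mod 227) gives 1245193t ≡ 47 (mod 227), and since 98⁻¹ ≡ 183 (mod 227), t ≡ 202. Hence n ≡ 1026562 + 1245193·202 = 252555548 (mod 282658811).
From n ≡ 252555548 (mod 282658811) write n = 252555548 + 282658811t. Substituting into n ≡ 56 (mod 107) gives 282658811t ≡ 32 (mod 107), and since 14⁻¹ ≡ 23 (mod 107), t ≡ 94. Hence n ≡ 252555548 + 282658811·94 = 26822483782 (mod 30244492777).

26822483782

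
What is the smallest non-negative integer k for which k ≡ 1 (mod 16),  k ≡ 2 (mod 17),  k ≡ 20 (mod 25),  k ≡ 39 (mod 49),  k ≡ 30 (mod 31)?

The moduli are pairwise coprime; N = 16·17·25·49·31 = 10329200.
N/16 = 645575; 645575 ≡ 7 (mod 16); 7·7 ≡ 1, so inverse 7.
N/17 = 607600; 607600 ≡ 3 (mod 17); 3·6 ≡ 1, so inverse 6.
N/25 = 413168; 413168 ≡ 18 (mod 25); 18·7 ≡ 1, so inverse 7.
N/49 = 210800; 210800 ≡ 2 (mod 49); 2·25 ≡ 1, so inverse 25.
N/31 = 333200; 333200 ≡ 12 (mod 31); 12·13 ≡ 1, so inverse 13.
k ≡ 1·645575·7 + 2·607600·6 + 20·413168·7 + 39·210800·25 + 30·333200·13 = 405131745.
405131745 mod 10329200 = 2292945.

2292945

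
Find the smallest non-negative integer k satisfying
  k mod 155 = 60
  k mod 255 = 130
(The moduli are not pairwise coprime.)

Combine the congruences pairwise.
gcd(155, 255) = 5 and 5 | (130 − 60), so the pair is consistent; merging gives k ≡ 5485 (mod 7905), where 7905 = lcm(155, 255).
The solution is unique modulo lcm(155, 255) = 7905.

5485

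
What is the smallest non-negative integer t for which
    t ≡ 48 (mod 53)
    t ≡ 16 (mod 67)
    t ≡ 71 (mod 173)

The moduli are pairwise coprime; N = 53·67·173 = 614323.
N/53 = 11591; 11591 ≡ 37 (mod 53); 37·43 ≡ 1, so inverse 43.
N/67 = 9169; 9169 ≡ 57 (mod 67); 57·20 ≡ 1, so inverse 20.
N/173 = 3551; 3551 ≡ 91 (mod 173); 91·154 ≡ 1, so inverse 154.
t ≡ 48·11591·43 + 16·9169·20 + 71·3551·154 = 65684538.
65684538 mod 614323 = 566300.

566300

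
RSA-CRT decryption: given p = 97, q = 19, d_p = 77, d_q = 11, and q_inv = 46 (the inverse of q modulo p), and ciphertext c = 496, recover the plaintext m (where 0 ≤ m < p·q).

357

m₁ = c^(d_p) mod p: c ≡ 11 (mod 97), and 11^77 mod 97 = 66.
m₂ = c^(d_q) mod q: c ≡ 2 (mod 19), and 2^11 mod 19 = 15.
h = q_inv·(m₁ − m₂) mod p = 46·(66 − 15) mod 97 = 18.
m = m₂ + h·q = 15 + 18·19 = 357.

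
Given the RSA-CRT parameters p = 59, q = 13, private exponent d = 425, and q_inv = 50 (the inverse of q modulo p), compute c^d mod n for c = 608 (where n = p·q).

d_p = d mod (p−1) = 425 mod 58 = 19; d_q = d mod (q−1) = 5.
m₁ = c^(d_p) mod p: c ≡ 18 (mod 59), and 18^19 mod 59 = 32.
m₂ = c^(d_q) mod q: c ≡ 10 (mod 13), and 10^5 mod 13 = 4.
h = q_inv·(m₁ − m₂) mod p = 50·(32 − 4) mod 59 = 43.
m = m₂ + h·q = 4 + 43·13 = 563.

563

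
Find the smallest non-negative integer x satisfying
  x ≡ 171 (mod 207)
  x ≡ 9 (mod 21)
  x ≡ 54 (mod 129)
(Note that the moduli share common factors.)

Combine the congruences pairwise.
gcd(207, 21) = 3 and 3 | (9 − 171), so the pair is consistent; merging gives x ≡ 1206 (mod 1449), where 1449 = lcm(207, 21).
gcd(1449, 129) = 3 and 3 | (54 − 1206), so the pair is consistent; merging gives x ≡ 57717 (mod 62307), where 62307 = lcm(1449, 129).
The solution is unique modulo lcm(207, 21, 129) = 62307.

57717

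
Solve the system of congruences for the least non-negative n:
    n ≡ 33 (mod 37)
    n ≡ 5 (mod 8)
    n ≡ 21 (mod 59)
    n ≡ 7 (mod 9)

144925

From n ≡ 33 (mod 37) write n = 33 + 37t. Substituting into n ≡ 5 (mod 8) gives 37t ≡ 4 (mod 8), and since 5⁻¹ ≡ 5 (mod 8), t ≡ 4. Hence n ≡ 33 + 37·4 = 181 (mod 296).
From n ≡ 181 (mod 296) write n = 181 + 296t. Substituting into n ≡ 21 (mod 59) gives 296t ≡ 17 (mod 59), and since 1⁻¹ ≡ 1 (mod 59), t ≡ 17. Hence n ≡ 181 + 296·17 = 5213 (mod 17464).
From n ≡ 5213 (mod 17464) write n = 5213 + 17464t. Substituting into n ≡ 7 (mod 9) gives 17464t ≡ 5 (mod 9), and since 4⁻¹ ≡ 7 (mod 9), t ≡ 8. Hence n ≡ 5213 + 17464·8 = 144925 (mod 157176).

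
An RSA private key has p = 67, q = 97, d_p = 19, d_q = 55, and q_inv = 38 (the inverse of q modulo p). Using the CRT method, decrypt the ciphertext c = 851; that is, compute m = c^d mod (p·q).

m₁ = c^(d_p) mod p: c ≡ 47 (mod 67), and 47^19 mod 67 = 56.
m₂ = c^(d_q) mod q: c ≡ 75 (mod 97), and 75^55 mod 97 = 22.
h = q_inv·(m₁ − m₂) mod p = 38·(56 − 22) mod 67 = 19.
m = m₂ + h·q = 22 + 19·97 = 1865.

1865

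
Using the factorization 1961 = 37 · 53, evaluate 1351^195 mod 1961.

Mod 37: 1351 ≡ 19; by Fermat, exponent reduces to 195 mod 36 = 15; 19^15 ≡ 29 (mod 37).
Mod 53: 1351 ≡ 26; by Fermat, exponent reduces to 195 mod 52 = 39; 26^39 ≡ 23 (mod 53).
Combine by CRT: x ≡ 29 (mod 37), x ≡ 23 (mod 53) ⇒ x ≡ 288 (mod 1961).

288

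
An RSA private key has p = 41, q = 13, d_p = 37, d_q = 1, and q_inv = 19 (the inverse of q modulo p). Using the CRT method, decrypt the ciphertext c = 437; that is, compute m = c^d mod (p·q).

424

m₁ = c^(d_p) mod p: c ≡ 27 (mod 41), and 27^37 mod 41 = 14.
m₂ = c^(d_q) mod q: c ≡ 8 (mod 13), and 8^1 mod 13 = 8.
h = q_inv·(m₁ − m₂) mod p = 19·(14 − 8) mod 41 = 32.
m = m₂ + h·q = 8 + 32·13 = 424.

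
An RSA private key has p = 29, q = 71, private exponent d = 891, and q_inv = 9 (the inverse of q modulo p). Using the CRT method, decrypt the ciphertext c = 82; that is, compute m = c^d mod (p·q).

779

d_p = d mod (p−1) = 891 mod 28 = 23; d_q = d mod (q−1) = 51.
m₁ = c^(d_p) mod p: c ≡ 24 (mod 29), and 24^23 mod 29 = 25.
m₂ = c^(d_q) mod q: c ≡ 11 (mod 71), and 11^51 mod 71 = 69.
h = q_inv·(m₁ − m₂) mod p = 9·(25 − 69) mod 29 = 10.
m = m₂ + h·q = 69 + 10·71 = 779.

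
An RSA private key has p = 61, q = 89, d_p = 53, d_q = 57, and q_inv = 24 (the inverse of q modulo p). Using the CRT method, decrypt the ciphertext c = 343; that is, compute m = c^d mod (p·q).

m₁ = c^(d_p) mod p: c ≡ 38 (mod 61), and 38^53 mod 61 = 28.
m₂ = c^(d_q) mod q: c ≡ 76 (mod 89), and 76^57 mod 89 = 19.
h = q_inv·(m₁ − m₂) mod p = 24·(28 − 19) mod 61 = 33.
m = m₂ + h·q = 19 + 33·89 = 2956.

2956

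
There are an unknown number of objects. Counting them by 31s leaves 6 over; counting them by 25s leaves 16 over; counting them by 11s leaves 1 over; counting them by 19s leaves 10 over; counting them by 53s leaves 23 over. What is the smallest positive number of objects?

Combine the congruences pairwise.
From N ≡ 6 (mod 31) write N = 6 + 31t. Substituting into N ≡ 16 (mod 25) gives 31t ≡ 10 (mod 25), and since 6⁻¹ ≡ 21 (mod 25), t ≡ 10. Hence N ≡ 6 + 31·10 = 316 (mod 775).
From N ≡ 316 (mod 775) write N = 316 + 775t. Substituting into N ≡ 1 (mod 11) gives 775t ≡ 4 (mod 11), and since 5⁻¹ ≡ 9 (mod 11), t ≡ 3. Hence N ≡ 316 + 775·3 = 2641 (mod 8525).
From N ≡ 2641 (mod 8525) write N = 2641 + 8525t. Substituting into N ≡ 10 (mod 19) gives 8525t ≡ 10 (mod 19), and since 13⁻¹ ≡ 3 (mod 19), t ≡ 11. Hence N ≡ 2641 + 8525·11 = 96416 (mod 161975).
From N ≡ 96416 (mod 161975) write N = 96416 + 161975t. Substituting into N ≡ 23 (mod 53) gives 161975t ≡ 14 (mod 53), and since 7⁻¹ ≡ 38 (mod 53), t ≡ 2. Hence N ≡ 96416 + 161975·2 = 420366 (mod 8584675).

420366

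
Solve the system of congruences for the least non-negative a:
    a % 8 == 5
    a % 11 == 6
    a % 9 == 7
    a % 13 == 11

8773

From a ≡ 5 (mod 8) write a = 5 + 8t. Substituting into a ≡ 6 (mod 11) gives 8t ≡ 1 (mod 11), and since 8⁻¹ ≡ 7 (mod 11), t ≡ 7. Hence a ≡ 5 + 8·7 = 61 (mod 88).
From a ≡ 61 (mod 88) write a = 61 + 88t. Substituting into a ≡ 7 (mod 9) gives 88t ≡ 0 (mod 9), and since 7⁻¹ ≡ 4 (mod 9), t ≡ 0. Hence a ≡ 61 + 88·0 = 61 (mod 792).
From a ≡ 61 (mod 792) write a = 61 + 792t. Substituting into a ≡ 11 (mod 13) gives 792t ≡ 2 (mod 13), and since 12⁻¹ ≡ 12 (mod 13), t ≡ 11. Hence a ≡ 61 + 792·11 = 8773 (mod 10296).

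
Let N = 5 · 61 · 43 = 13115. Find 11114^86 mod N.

11666

Mod 5: 11114 ≡ 4; by Fermat, exponent reduces to 86 mod 4 = 2; 4^2 ≡ 1 (mod 5).
Mod 61: 11114 ≡ 12; by Fermat, exponent reduces to 86 mod 60 = 26; 12^26 ≡ 15 (mod 61).
Mod 43: 11114 ≡ 20; by Fermat, exponent reduces to 86 mod 42 = 2; 20^2 ≡ 13 (mod 43).
Combine by CRT: x ≡ 1 (mod 5), x ≡ 15 (mod 61), x ≡ 13 (mod 43) ⇒ x ≡ 11666 (mod 13115).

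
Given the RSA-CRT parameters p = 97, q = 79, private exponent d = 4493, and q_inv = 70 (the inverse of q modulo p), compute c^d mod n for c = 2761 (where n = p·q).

d_p = d mod (p−1) = 4493 mod 96 = 77; d_q = d mod (q−1) = 47.
m₁ = c^(d_p) mod p: c ≡ 45 (mod 97), and 45^77 mod 97 = 30.
m₂ = c^(d_q) mod q: c ≡ 75 (mod 79), and 75^47 mod 79 = 34.
h = q_inv·(m₁ − m₂) mod p = 70·(30 − 34) mod 97 = 11.
m = m₂ + h·q = 34 + 11·79 = 903.

903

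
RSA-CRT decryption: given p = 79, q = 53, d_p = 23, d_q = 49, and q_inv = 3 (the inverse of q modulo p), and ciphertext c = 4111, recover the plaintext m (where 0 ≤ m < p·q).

m₁ = c^(d_p) mod p: c ≡ 3 (mod 79), and 3^23 mod 79 = 74.
m₂ = c^(d_q) mod q: c ≡ 30 (mod 53), and 30^49 mod 53 = 30.
h = q_inv·(m₁ − m₂) mod p = 3·(74 − 30) mod 79 = 53.
m = m₂ + h·q = 30 + 53·53 = 2839.

2839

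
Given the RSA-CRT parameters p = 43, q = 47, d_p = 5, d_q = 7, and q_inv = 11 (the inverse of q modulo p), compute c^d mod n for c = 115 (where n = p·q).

m₁ = c^(d_p) mod p: c ≡ 29 (mod 43), and 29^5 mod 43 = 20.
m₂ = c^(d_q) mod q: c ≡ 21 (mod 47), and 21^7 mod 47 = 37.
h = q_inv·(m₁ − m₂) mod p = 11·(20 − 37) mod 43 = 28.
m = m₂ + h·q = 37 + 28·47 = 1353.

1353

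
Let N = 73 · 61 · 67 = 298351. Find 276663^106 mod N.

162568

Mod 73: 276663 ≡ 66; by Fermat, exponent reduces to 106 mod 72 = 34; 66^34 ≡ 70 (mod 73).
Mod 61: 276663 ≡ 28; by Fermat, exponent reduces to 106 mod 60 = 46; 28^46 ≡ 3 (mod 61).
Mod 67: 276663 ≡ 20; by Fermat, exponent reduces to 106 mod 66 = 40; 20^40 ≡ 26 (mod 67).
Combine by CRT: x ≡ 70 (mod 73), x ≡ 3 (mod 61), x ≡ 26 (mod 67) ⇒ x ≡ 162568 (mod 298351).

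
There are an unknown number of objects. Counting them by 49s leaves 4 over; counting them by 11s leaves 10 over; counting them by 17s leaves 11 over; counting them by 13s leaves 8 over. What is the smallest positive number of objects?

The moduli are pairwise coprime; M = 49·11·17·13 = 119119.
M/49 = 2431; 2431 ≡ 30 (mod 49); 30·18 ≡ 1, so inverse 18.
M/11 = 10829; 10829 ≡ 5 (mod 11); 5·9 ≡ 1, so inverse 9.
M/17 = 7007; 7007 ≡ 3 (mod 17); 3·6 ≡ 1, so inverse 6.
M/13 = 9163; 9163 ≡ 11 (mod 13); 11·6 ≡ 1, so inverse 6.
N ≡ 4·2431·18 + 10·10829·9 + 11·7007·6 + 8·9163·6 = 2051928.
2051928 mod 119119 = 26905.

26905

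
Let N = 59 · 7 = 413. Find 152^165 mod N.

Mod 59: 152 ≡ 34; by Fermat, exponent reduces to 165 mod 58 = 49; 34^49 ≡ 39 (mod 59).
Mod 7: 152 ≡ 5; by Fermat, exponent reduces to 165 mod 6 = 3; 5^3 ≡ 6 (mod 7).
Combine by CRT: x ≡ 39 (mod 59), x ≡ 6 (mod 7) ⇒ x ≡ 216 (mod 413).

216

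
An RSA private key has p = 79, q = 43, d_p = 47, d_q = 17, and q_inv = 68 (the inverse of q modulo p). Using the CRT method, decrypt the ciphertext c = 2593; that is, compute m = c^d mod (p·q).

3249

m₁ = c^(d_p) mod p: c ≡ 65 (mod 79), and 65^47 mod 79 = 10.
m₂ = c^(d_q) mod q: c ≡ 13 (mod 43), and 13^17 mod 43 = 24.
h = q_inv·(m₁ − m₂) mod p = 68·(10 − 24) mod 79 = 75.
m = m₂ + h·q = 24 + 75·43 = 3249.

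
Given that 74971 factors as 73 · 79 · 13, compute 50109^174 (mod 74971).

Mod 73: 50109 ≡ 31; by Fermat, exponent reduces to 174 mod 72 = 30; 31^30 ≡ 70 (mod 73).
Mod 79: 50109 ≡ 23; by Fermat, exponent reduces to 174 mod 78 = 18; 23^18 ≡ 1 (mod 79).
Mod 13: 50109 ≡ 7; by Fermat, exponent reduces to 174 mod 12 = 6; 7^6 ≡ 12 (mod 13).
Combine by CRT: x ≡ 70 (mod 73), x ≡ 1 (mod 79), x ≡ 12 (mod 13) ⇒ x ≡ 61463 (mod 74971).

61463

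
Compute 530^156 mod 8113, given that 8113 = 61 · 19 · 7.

Mod 61: 530 ≡ 42; by Fermat, exponent reduces to 156 mod 60 = 36; 42^36 ≡ 58 (mod 61).
Mod 19: 530 ≡ 17; by Fermat, exponent reduces to 156 mod 18 = 12; 17^12 ≡ 11 (mod 19).
Mod 7: 530 ≡ 5; since 6 | 156, by Fermat 5^156 ≡ 1 (mod 7).
Combine by CRT: x ≡ 58 (mod 61), x ≡ 11 (mod 19), x ≡ 1 (mod 7) ⇒ x ≡ 5426 (mod 8113).

5426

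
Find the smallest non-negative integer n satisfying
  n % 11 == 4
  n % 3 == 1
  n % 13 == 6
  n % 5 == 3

From n ≡ 4 (mod 11) write n = 4 + 11t. Substituting into n ≡ 1 (mod 3) gives 11t ≡ 0 (mod 3), and since 2⁻¹ ≡ 2 (mod 3), t ≡ 0. Hence n ≡ 4 + 11·0 = 4 (mod 33).
From n ≡ 4 (mod 33) write n = 4 + 33t. Substituting into n ≡ 6 (mod 13) gives 33t ≡ 2 (mod 13), and since 7⁻¹ ≡ 2 (mod 13), t ≡ 4. Hence n ≡ 4 + 33·4 = 136 (mod 429).
From n ≡ 136 (mod 429) write n = 136 + 429t. Substituting into n ≡ 3 (mod 5) gives 429t ≡ 2 (mod 5), and since 4⁻¹ ≡ 4 (mod 5), t ≡ 3. Hence n ≡ 136 + 429·3 = 1423 (mod 2145).

1423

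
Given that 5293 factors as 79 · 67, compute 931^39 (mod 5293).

Mod 79: 931 ≡ 62; 62^39 ≡ 1 (mod 79).
Mod 67: 931 ≡ 60; 60^39 ≡ 64 (mod 67).
Combine by CRT: x ≡ 1 (mod 79), x ≡ 64 (mod 67) ⇒ x ≡ 1739 (mod 5293).

1739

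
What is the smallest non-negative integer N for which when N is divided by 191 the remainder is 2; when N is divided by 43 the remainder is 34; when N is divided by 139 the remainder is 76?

922341

From N ≡ 2 (mod 191) write N = 2 + 191t. Substituting into N ≡ 34 (mod 43) gives 191t ≡ 32 (mod 43), and since 19⁻¹ ≡ 34 (mod 43), t ≡ 13. Hence N ≡ 2 + 191·13 = 2485 (mod 8213).
From N ≡ 2485 (mod 8213) write N = 2485 + 8213t. Substituting into N ≡ 76 (mod 139) gives 8213t ≡ 93 (mod 139), and since 12⁻¹ ≡ 58 (mod 139), t ≡ 112. Hence N ≡ 2485 + 8213·112 = 922341 (mod 1141607).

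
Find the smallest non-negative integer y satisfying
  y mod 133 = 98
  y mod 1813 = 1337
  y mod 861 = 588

Combine the congruences pairwise.
gcd(133, 1813) = 7 and 7 | (1337 − 98), so the pair is consistent; merging gives y ≡ 17654 (mod 34447), where 34447 = lcm(133, 1813).
gcd(34447, 861) = 7 and 7 | (588 − 17654), so the pair is consistent; merging gives y ≡ 775488 (mod 4236981), where 4236981 = lcm(34447, 861).
The solution is unique modulo lcm(133, 1813, 861) = 4236981.

775488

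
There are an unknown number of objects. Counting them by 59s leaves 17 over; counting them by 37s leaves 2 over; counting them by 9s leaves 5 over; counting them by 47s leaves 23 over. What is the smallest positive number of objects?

From N ≡ 17 (mod 59) write N = 17 + 59t. Substituting into N ≡ 2 (mod 37) gives 59t ≡ 22 (mod 37), and since 22⁻¹ ≡ 32 (mod 37), t ≡ 1. Hence N ≡ 17 + 59·1 = 76 (mod 2183).
From N ≡ 76 (mod 2183) write N = 76 + 2183t. Substituting into N ≡ 5 (mod 9) gives 2183t ≡ 1 (mod 9), and since 5⁻¹ ≡ 2 (mod 9), t ≡ 2. Hence N ≡ 76 + 2183·2 = 4442 (mod 19647).
From N ≡ 4442 (mod 19647) write N = 4442 + 19647t. Substituting into N ≡ 23 (mod 47) gives 19647t ≡ 46 (mod 47), and since 1⁻¹ ≡ 1 (mod 47), t ≡ 46. Hence N ≡ 4442 + 19647·46 = 908204 (mod 923409).

908204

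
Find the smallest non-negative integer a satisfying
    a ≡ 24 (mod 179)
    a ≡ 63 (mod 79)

From a ≡ 24 (mod 179) write a = 24 + 179t. Substituting into a ≡ 63 (mod 79) gives 179t ≡ 39 (mod 79), and since 21⁻¹ ≡ 64 (mod 79), t ≡ 47. Hence a ≡ 24 + 179·47 = 8437 (mod 14141).

8437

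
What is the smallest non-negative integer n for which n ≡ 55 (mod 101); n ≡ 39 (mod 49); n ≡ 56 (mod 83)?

6115

Combine the congruences pairwise.
From n ≡ 55 (mod 101) write n = 55 + 101t. Substituting into n ≡ 39 (mod 49) gives 101t ≡ 33 (mod 49), and since 3⁻¹ ≡ 33 (mod 49), t ≡ 11. Hence n ≡ 55 + 101·11 = 1166 (mod 4949).
From n ≡ 1166 (mod 4949) write n = 1166 + 4949t. Substituting into n ≡ 56 (mod 83) gives 4949t ≡ 52 (mod 83), and since 52⁻¹ ≡ 8 (mod 83), t ≡ 1. Hence n ≡ 1166 + 4949·1 = 6115 (mod 410767).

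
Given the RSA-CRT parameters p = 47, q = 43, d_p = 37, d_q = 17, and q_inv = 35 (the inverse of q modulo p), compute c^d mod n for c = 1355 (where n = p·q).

1360

m₁ = c^(d_p) mod p: c ≡ 39 (mod 47), and 39^37 mod 47 = 44.
m₂ = c^(d_q) mod q: c ≡ 22 (mod 43), and 22^17 mod 43 = 27.
h = q_inv·(m₁ − m₂) mod p = 35·(44 − 27) mod 47 = 31.
m = m₂ + h·q = 27 + 31·43 = 1360.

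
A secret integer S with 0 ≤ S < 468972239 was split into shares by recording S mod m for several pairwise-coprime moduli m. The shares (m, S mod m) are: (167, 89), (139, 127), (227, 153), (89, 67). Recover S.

268188395

The moduli are pairwise coprime; N = 167·139·227·89 = 468972239.
N/167 = 2808217; 2808217 ≡ 112 (mod 167); 112·85 ≡ 1, so inverse 85.
N/139 = 3373901; 3373901 ≡ 93 (mod 139); 93·3 ≡ 1, so inverse 3.
N/227 = 2065957; 2065957 ≡ 30 (mod 227); 30·53 ≡ 1, so inverse 53.
N/89 = 5269351; 5269351 ≡ 17 (mod 89); 17·21 ≡ 1, so inverse 21.
S ≡ 89·2808217·85 + 127·3373901·3 + 153·2065957·53 + 67·5269351·21 = 46696440056.
46696440056 mod 468972239 = 268188395.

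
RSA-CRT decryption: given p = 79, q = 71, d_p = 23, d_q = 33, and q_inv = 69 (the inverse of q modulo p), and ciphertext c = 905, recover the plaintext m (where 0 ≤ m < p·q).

m₁ = c^(d_p) mod p: c ≡ 36 (mod 79), and 36^23 mod 79 = 40.
m₂ = c^(d_q) mod q: c ≡ 53 (mod 71), and 53^33 mod 71 = 55.
h = q_inv·(m₁ − m₂) mod p = 69·(40 − 55) mod 79 = 71.
m = m₂ + h·q = 55 + 71·71 = 5096.

5096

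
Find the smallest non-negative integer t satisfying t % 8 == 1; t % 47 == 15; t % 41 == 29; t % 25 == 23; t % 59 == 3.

Combine the congruences pairwise.
From t ≡ 1 (mod 8) write t = 1 + 8s. Substituting into t ≡ 15 (mod 47) gives 8s ≡ 14 (mod 47), and since 8⁻¹ ≡ 6 (mod 47), s ≡ 37. Hence t ≡ 1 + 8·37 = 297 (mod 376).
From t ≡ 297 (mod 376) write t = 297 + 376s. Substituting into t ≡ 29 (mod 41) gives 376s ≡ 19 (mod 41), and since 7⁻¹ ≡ 6 (mod 41), s ≡ 32. Hence t ≡ 297 + 376·32 = 12329 (mod 15416).
From t ≡ 12329 (mod 15416) write t = 12329 + 15416s. Substituting into t ≡ 23 (mod 25) gives 15416s ≡ 19 (mod 25), and since 16⁻¹ ≡ 11 (mod 25), s ≡ 9. Hence t ≡ 12329 + 15416·9 = 151073 (mod 385400).
From t ≡ 151073 (mod 385400) write t = 151073 + 385400s. Substituting into t ≡ 3 (mod 59) gives 385400s ≡ 29 (mod 59), and since 12⁻¹ ≡ 5 (mod 59), s ≡ 27. Hence t ≡ 151073 + 385400·27 = 10556873 (mod 22738600).

10556873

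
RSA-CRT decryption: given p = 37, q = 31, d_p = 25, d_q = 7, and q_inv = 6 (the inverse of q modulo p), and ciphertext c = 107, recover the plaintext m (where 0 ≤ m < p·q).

81

m₁ = c^(d_p) mod p: c ≡ 33 (mod 37), and 33^25 mod 37 = 7.
m₂ = c^(d_q) mod q: c ≡ 14 (mod 31), and 14^7 mod 31 = 19.
h = q_inv·(m₁ − m₂) mod p = 6·(7 − 19) mod 37 = 2.
m = m₂ + h·q = 19 + 2·31 = 81.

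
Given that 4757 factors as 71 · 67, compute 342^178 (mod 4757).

Mod 71: 342 ≡ 58; by Fermat, exponent reduces to 178 mod 70 = 38; 58^38 ≡ 4 (mod 71).
Mod 67: 342 ≡ 7; by Fermat, exponent reduces to 178 mod 66 = 46; 7^46 ≡ 4 (mod 67).
Combine by CRT: x ≡ 4 (mod 71), x ≡ 4 (mod 67) ⇒ x ≡ 4 (mod 4757).

4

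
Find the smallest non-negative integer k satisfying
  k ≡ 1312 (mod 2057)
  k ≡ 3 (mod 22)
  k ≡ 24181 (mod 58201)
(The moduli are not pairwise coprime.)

gcd(2057, 22) = 11 and 11 | (3 − 1312), so the pair is consistent; merging gives k ≡ 3369 (mod 4114), where 4114 = lcm(2057, 22).
gcd(4114, 58201) = 121 and 121 | (24181 − 3369), so the pair is consistent; merging gives k ≡ 1188201 (mod 1978834), where 1978834 = lcm(4114, 58201).
The solution is unique modulo lcm(2057, 22, 58201) = 1978834.

1188201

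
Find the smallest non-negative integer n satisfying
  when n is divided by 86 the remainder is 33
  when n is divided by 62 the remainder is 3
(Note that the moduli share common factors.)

1925

gcd(86, 62) = 2 and 2 | (3 − 33), so the pair is consistent; merging gives n ≡ 1925 (mod 2666), where 2666 = lcm(86, 62).
The solution is unique modulo lcm(86, 62) = 2666.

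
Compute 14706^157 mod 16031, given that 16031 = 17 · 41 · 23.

10320

Mod 17: 14706 ≡ 1; by Fermat, exponent reduces to 157 mod 16 = 13; 1^13 ≡ 1 (mod 17).
Mod 41: 14706 ≡ 28; by Fermat, exponent reduces to 157 mod 40 = 37; 28^37 ≡ 29 (mod 41).
Mod 23: 14706 ≡ 9; by Fermat, exponent reduces to 157 mod 22 = 3; 9^3 ≡ 16 (mod 23).
Combine by CRT: x ≡ 1 (mod 17), x ≡ 29 (mod 41), x ≡ 16 (mod 23) ⇒ x ≡ 10320 (mod 16031).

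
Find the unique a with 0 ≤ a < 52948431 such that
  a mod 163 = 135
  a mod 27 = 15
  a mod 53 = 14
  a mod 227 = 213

From a ≡ 135 (mod 163) write a = 135 + 163t. Substituting into a ≡ 15 (mod 27) gives 163t ≡ 15 (mod 27), and since 1⁻¹ ≡ 1 (mod 27), t ≡ 15. Hence a ≡ 135 + 163·15 = 2580 (mod 4401).
From a ≡ 2580 (mod 4401) write a = 2580 + 4401t. Substituting into a ≡ 14 (mod 53) gives 4401t ≡ 31 (mod 53), and since 2⁻¹ ≡ 27 (mod 53), t ≡ 42. Hence a ≡ 2580 + 4401·42 = 187422 (mod 233253).
From a ≡ 187422 (mod 233253) write a = 187422 + 233253t. Substituting into a ≡ 213 (mod 227) gives 233253t ≡ 66 (mod 227), and since 124⁻¹ ≡ 119 (mod 227), t ≡ 136. Hence a ≡ 187422 + 233253·136 = 31909830 (mod 52948431).

31909830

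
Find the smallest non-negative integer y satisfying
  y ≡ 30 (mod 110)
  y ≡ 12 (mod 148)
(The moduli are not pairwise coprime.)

gcd(110, 148) = 2 and 2 | (12 − 30), so the pair is consistent; merging gives y ≡ 6080 (mod 8140), where 8140 = lcm(110, 148).
The solution is unique modulo lcm(110, 148) = 8140.

6080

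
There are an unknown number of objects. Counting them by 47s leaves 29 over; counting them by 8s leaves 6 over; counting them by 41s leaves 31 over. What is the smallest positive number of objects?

2614

The moduli are pairwise coprime; M = 47·8·41 = 15416.
M/47 = 328; 328 ≡ 46 (mod 47); 46·46 ≡ 1, so inverse 46.
M/8 = 1927; 1927 ≡ 7 (mod 8); 7·7 ≡ 1, so inverse 7.
M/41 = 376; 376 ≡ 7 (mod 41); 7·6 ≡ 1, so inverse 6.
N ≡ 29·328·46 + 6·1927·7 + 31·376·6 = 588422.
588422 mod 15416 = 2614.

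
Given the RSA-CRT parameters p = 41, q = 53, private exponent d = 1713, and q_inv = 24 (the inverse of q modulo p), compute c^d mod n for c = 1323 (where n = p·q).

d_p = d mod (p−1) = 1713 mod 40 = 33; d_q = d mod (q−1) = 49.
m₁ = c^(d_p) mod p: c ≡ 11 (mod 41), and 11^33 mod 41 = 34.
m₂ = c^(d_q) mod q: c ≡ 51 (mod 53), and 51^49 mod 53 = 33.
h = q_inv·(m₁ − m₂) mod p = 24·(34 − 33) mod 41 = 24.
m = m₂ + h·q = 33 + 24·53 = 1305.

1305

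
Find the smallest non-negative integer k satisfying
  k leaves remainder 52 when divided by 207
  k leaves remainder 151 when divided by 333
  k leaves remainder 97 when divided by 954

Combine the congruences pairwise.
gcd(207, 333) = 9 and 9 | (151 − 52), so the pair is consistent; merging gives k ≡ 4813 (mod 7659), where 7659 = lcm(207, 333).
gcd(7659, 954) = 9 and 9 | (97 − 4813), so the pair is consistent; merging gives k ≡ 20131 (mod 811854), where 811854 = lcm(7659, 954).
The solution is unique modulo lcm(207, 333, 954) = 811854.

20131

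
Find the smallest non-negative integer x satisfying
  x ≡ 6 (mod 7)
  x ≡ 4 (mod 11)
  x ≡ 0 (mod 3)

48

The moduli are pairwise coprime; N = 7·11·3 = 231.
N/7 = 33; 33 ≡ 5 (mod 7); 5·3 ≡ 1, so inverse 3.
N/11 = 21; 21 ≡ 10 (mod 11); 10·10 ≡ 1, so inverse 10.
N/3 = 77; 77 ≡ 2 (mod 3); 2·2 ≡ 1, so inverse 2.
x ≡ 6·33·3 + 4·21·10 + 0·77·2 = 1434.
1434 mod 231 = 48.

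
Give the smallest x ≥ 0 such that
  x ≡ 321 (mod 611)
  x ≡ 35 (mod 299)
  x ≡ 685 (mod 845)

gcd(611, 299) = 13 and 13 | (35 − 321), so the pair is consistent; merging gives x ≡ 932 (mod 14053), where 14053 = lcm(611, 299).
gcd(14053, 845) = 13 and 13 | (685 − 932), so the pair is consistent; merging gives x ≡ 506840 (mod 913445), where 913445 = lcm(14053, 845).
The solution is unique modulo lcm(611, 299, 845) = 913445.

506840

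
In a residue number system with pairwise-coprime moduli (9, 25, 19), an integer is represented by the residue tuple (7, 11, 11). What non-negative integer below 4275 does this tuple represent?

961

From x ≡ 7 (mod 9) write x = 7 + 9t. Substituting into x ≡ 11 (mod 25) gives 9t ≡ 4 (mod 25), and since 9⁻¹ ≡ 14 (mod 25), t ≡ 6. Hence x ≡ 7 + 9·6 = 61 (mod 225).
From x ≡ 61 (mod 225) write x = 61 + 225t. Substituting into x ≡ 11 (mod 19) gives 225t ≡ 7 (mod 19), and since 16⁻¹ ≡ 6 (mod 19), t ≡ 4. Hence x ≡ 61 + 225·4 = 961 (mod 4275).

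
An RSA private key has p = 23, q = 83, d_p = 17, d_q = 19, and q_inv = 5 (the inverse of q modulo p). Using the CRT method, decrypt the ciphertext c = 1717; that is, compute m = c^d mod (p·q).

102

m₁ = c^(d_p) mod p: c ≡ 15 (mod 23), and 15^17 mod 23 = 10.
m₂ = c^(d_q) mod q: c ≡ 57 (mod 83), and 57^19 mod 83 = 19.
h = q_inv·(m₁ − m₂) mod p = 5·(10 − 19) mod 23 = 1.
m = m₂ + h·q = 19 + 1·83 = 102.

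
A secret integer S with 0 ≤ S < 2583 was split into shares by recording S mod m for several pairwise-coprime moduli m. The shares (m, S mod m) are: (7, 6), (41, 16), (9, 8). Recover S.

1574

From S ≡ 6 (mod 7) write S = 6 + 7t. Substituting into S ≡ 16 (mod 41) gives 7t ≡ 10 (mod 41), and since 7⁻¹ ≡ 6 (mod 41), t ≡ 19. Hence S ≡ 6 + 7·19 = 139 (mod 287).
From S ≡ 139 (mod 287) write S = 139 + 287t. Substituting into S ≡ 8 (mod 9) gives 287t ≡ 4 (mod 9), and since 8⁻¹ ≡ 8 (mod 9), t ≡ 5. Hence S ≡ 139 + 287·5 = 1574 (mod 2583).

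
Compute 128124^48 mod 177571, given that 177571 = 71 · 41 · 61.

Mod 71: 128124 ≡ 40; 40^48 ≡ 12 (mod 71).
Mod 41: 128124 ≡ 40; by Fermat, exponent reduces to 48 mod 40 = 8; 40^8 ≡ 1 (mod 41).
Mod 61: 128124 ≡ 24; 24^48 ≡ 9 (mod 61).
Combine by CRT: x ≡ 12 (mod 71), x ≡ 1 (mod 41), x ≡ 9 (mod 61) ⇒ x ≡ 148544 (mod 177571).

148544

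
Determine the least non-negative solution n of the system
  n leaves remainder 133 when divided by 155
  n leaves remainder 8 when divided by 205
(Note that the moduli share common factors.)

3698

Combine the congruences pairwise.
gcd(155, 205) = 5 and 5 | (8 − 133), so the pair is consistent; merging gives n ≡ 3698 (mod 6355), where 6355 = lcm(155, 205).
The solution is unique modulo lcm(155, 205) = 6355.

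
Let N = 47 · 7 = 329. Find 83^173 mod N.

Mod 47: 83 ≡ 36; by Fermat, exponent reduces to 173 mod 46 = 35; 36^35 ≡ 6 (mod 47).
Mod 7: 83 ≡ 6; by Fermat, exponent reduces to 173 mod 6 = 5; 6^5 ≡ 6 (mod 7).
Combine by CRT: x ≡ 6 (mod 47), x ≡ 6 (mod 7) ⇒ x ≡ 6 (mod 329).

6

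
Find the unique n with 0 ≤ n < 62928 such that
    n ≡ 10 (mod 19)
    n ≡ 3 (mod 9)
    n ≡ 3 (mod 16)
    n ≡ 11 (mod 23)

From n ≡ 10 (mod 19) write n = 10 + 19t. Substituting into n ≡ 3 (mod 9) gives 19t ≡ 2 (mod 9), and since 1⁻¹ ≡ 1 (mod 9), t ≡ 2. Hence n ≡ 10 + 19·2 = 48 (mod 171).
From n ≡ 48 (mod 171) write n = 48 + 171t. Substituting into n ≡ 3 (mod 16) gives 171t ≡ 3 (mod 16), and since 11⁻¹ ≡ 3 (mod 16), t ≡ 9. Hence n ≡ 48 + 171·9 = 1587 (mod 2736).
From n ≡ 1587 (mod 2736) write n = 1587 + 2736t. Substituting into n ≡ 11 (mod 23) gives 2736t ≡ 11 (mod 23), and since 22⁻¹ ≡ 22 (mod 23), t ≡ 12. Hence n ≡ 1587 + 2736·12 = 34419 (mod 62928).

34419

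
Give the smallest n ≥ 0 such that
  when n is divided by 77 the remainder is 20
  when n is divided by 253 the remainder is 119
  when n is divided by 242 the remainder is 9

Combine the congruences pairwise.
gcd(77, 253) = 11 and 11 | (119 − 20), so the pair is consistent; merging gives n ≡ 1637 (mod 1771), where 1771 = lcm(77, 253).
gcd(1771, 242) = 11 and 11 | (9 − 1637), so the pair is consistent; merging gives n ≡ 8721 (mod 38962), where 38962 = lcm(1771, 242).
The solution is unique modulo lcm(77, 253, 242) = 38962.

8721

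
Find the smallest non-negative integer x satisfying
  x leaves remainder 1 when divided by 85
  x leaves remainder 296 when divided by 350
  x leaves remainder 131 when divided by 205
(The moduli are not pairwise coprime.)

4846

gcd(85, 350) = 5 and 5 | (296 − 1), so the pair is consistent; merging gives x ≡ 4846 (mod 5950), where 5950 = lcm(85, 350).
gcd(5950, 205) = 5 and 5 | (131 − 4846), so the pair is consistent; merging gives x ≡ 4846 (mod 243950), where 243950 = lcm(5950, 205).
The solution is unique modulo lcm(85, 350, 205) = 243950.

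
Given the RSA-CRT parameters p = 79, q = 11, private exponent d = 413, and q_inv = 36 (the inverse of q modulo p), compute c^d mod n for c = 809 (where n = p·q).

d_p = d mod (p−1) = 413 mod 78 = 23; d_q = d mod (q−1) = 3.
m₁ = c^(d_p) mod p: c ≡ 19 (mod 79), and 19^23 mod 79 = 13.
m₂ = c^(d_q) mod q: c ≡ 6 (mod 11), and 6^3 mod 11 = 7.
h = q_inv·(m₁ − m₂) mod p = 36·(13 − 7) mod 79 = 58.
m = m₂ + h·q = 7 + 58·11 = 645.

645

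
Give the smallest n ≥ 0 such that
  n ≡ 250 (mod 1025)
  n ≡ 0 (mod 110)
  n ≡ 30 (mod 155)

650100

Combine the congruences pairwise.
gcd(1025, 110) = 5 and 5 | (0 − 250), so the pair is consistent; merging gives n ≡ 18700 (mod 22550), where 22550 = lcm(1025, 110).
gcd(22550, 155) = 5 and 5 | (30 − 18700), so the pair is consistent; merging gives n ≡ 650100 (mod 699050), where 699050 = lcm(22550, 155).
The solution is unique modulo lcm(1025, 110, 155) = 699050.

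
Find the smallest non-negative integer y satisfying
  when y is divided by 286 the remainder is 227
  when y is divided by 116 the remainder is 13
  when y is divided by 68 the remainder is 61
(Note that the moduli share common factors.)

gcd(286, 116) = 2 and 2 | (13 − 227), so the pair is consistent; merging gives y ≡ 11381 (mod 16588), where 16588 = lcm(286, 116).
gcd(16588, 68) = 4 and 4 | (61 − 11381), so the pair is consistent; merging gives y ≡ 144085 (mod 281996), where 281996 = lcm(16588, 68).
The solution is unique modulo lcm(286, 116, 68) = 281996.

144085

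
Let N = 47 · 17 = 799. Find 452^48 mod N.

Mod 47: 452 ≡ 29; by Fermat, exponent reduces to 48 mod 46 = 2; 29^2 ≡ 42 (mod 47).
Mod 17: 452 ≡ 10; since 16 | 48, by Fermat 10^48 ≡ 1 (mod 17).
Combine by CRT: x ≡ 42 (mod 47), x ≡ 1 (mod 17) ⇒ x ≡ 324 (mod 799).

324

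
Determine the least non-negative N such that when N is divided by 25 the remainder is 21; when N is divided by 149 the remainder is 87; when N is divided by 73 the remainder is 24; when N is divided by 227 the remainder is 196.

The moduli are pairwise coprime; M = 25·149·73·227 = 61726975.
M/25 = 2469079; 2469079 ≡ 4 (mod 25); 4·19 ≡ 1, so inverse 19.
M/149 = 414275; 414275 ≡ 55 (mod 149); 55·84 ≡ 1, so inverse 84.
M/73 = 845575; 845575 ≡ 16 (mod 73); 16·32 ≡ 1, so inverse 32.
M/227 = 271925; 271925 ≡ 206 (mod 227); 206·54 ≡ 1, so inverse 54.
N ≡ 21·2469079·19 + 87·414275·84 + 24·845575·32 + 196·271925·54 = 7540140021.
7540140021 mod 61726975 = 9449071.

9449071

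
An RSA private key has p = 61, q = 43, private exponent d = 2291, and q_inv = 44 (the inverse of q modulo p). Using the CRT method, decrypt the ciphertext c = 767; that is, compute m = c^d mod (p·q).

d_p = d mod (p−1) = 2291 mod 60 = 11; d_q = d mod (q−1) = 23.
m₁ = c^(d_p) mod p: c ≡ 35 (mod 61), and 35^11 mod 61 = 2.
m₂ = c^(d_q) mod q: c ≡ 36 (mod 43), and 36^23 mod 43 = 6.
h = q_inv·(m₁ − m₂) mod p = 44·(2 − 6) mod 61 = 7.
m = m₂ + h·q = 6 + 7·43 = 307.

307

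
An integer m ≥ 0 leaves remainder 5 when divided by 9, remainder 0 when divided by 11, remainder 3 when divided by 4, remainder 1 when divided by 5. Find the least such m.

671

From m ≡ 5 (mod 9) write m = 5 + 9t. Substituting into m ≡ 0 (mod 11) gives 9t ≡ 6 (mod 11), and since 9⁻¹ ≡ 5 (mod 11), t ≡ 8. Hence m ≡ 5 + 9·8 = 77 (mod 99).
From m ≡ 77 (mod 99) write m = 77 + 99t. Substituting into m ≡ 3 (mod 4) gives 99t ≡ 2 (mod 4), and since 3⁻¹ ≡ 3 (mod 4), t ≡ 2. Hence m ≡ 77 + 99·2 = 275 (mod 396).
From m ≡ 275 (mod 396) write m = 275 + 396t. Substituting into m ≡ 1 (mod 5) gives 396t ≡ 1 (mod 5), and since 1⁻¹ ≡ 1 (mod 5), t ≡ 1. Hence m ≡ 275 + 396·1 = 671 (mod 1980).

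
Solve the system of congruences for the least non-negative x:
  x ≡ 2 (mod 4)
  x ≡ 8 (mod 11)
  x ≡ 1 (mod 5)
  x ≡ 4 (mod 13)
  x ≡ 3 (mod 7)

The moduli are pairwise coprime; N = 4·11·5·13·7 = 20020.
N/4 = 5005; 5005 ≡ 1 (mod 4), inverse 1.
N/11 = 1820; 1820 ≡ 5 (mod 11); 5·9 ≡ 1, so inverse 9.
N/5 = 4004; 4004 ≡ 4 (mod 5); 4·4 ≡ 1, so inverse 4.
N/13 = 1540; 1540 ≡ 6 (mod 13); 6·11 ≡ 1, so inverse 11.
N/7 = 2860; 2860 ≡ 4 (mod 7); 4·2 ≡ 1, so inverse 2.
x ≡ 2·5005·1 + 8·1820·9 + 1·4004·4 + 4·1540·11 + 3·2860·2 = 241986.
241986 mod 20020 = 1746.

1746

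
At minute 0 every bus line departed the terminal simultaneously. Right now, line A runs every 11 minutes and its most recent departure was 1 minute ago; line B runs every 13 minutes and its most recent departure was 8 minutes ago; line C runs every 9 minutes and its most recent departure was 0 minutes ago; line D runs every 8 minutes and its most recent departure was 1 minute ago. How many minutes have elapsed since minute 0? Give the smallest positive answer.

3609

The moduli are pairwise coprime; N = 11·13·9·8 = 10296.
N/11 = 936; 936 ≡ 1 (mod 11), inverse 1.
N/13 = 792; 792 ≡ 12 (mod 13); 12·12 ≡ 1, so inverse 12.
N/9 = 1144; 1144 ≡ 1 (mod 9), inverse 1.
N/8 = 1287; 1287 ≡ 7 (mod 8); 7·7 ≡ 1, so inverse 7.
t ≡ 1·936·1 + 8·792·12 + 0·1144·1 + 1·1287·7 = 85977.
85977 mod 10296 = 3609.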